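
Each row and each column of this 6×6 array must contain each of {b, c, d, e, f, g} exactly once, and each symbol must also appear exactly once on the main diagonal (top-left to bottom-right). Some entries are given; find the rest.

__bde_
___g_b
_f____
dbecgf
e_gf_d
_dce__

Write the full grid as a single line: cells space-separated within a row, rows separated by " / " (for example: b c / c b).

f g b d e c / c e f g d b / g f d b c e / d b e c g f / e c g f b d / b d c e f g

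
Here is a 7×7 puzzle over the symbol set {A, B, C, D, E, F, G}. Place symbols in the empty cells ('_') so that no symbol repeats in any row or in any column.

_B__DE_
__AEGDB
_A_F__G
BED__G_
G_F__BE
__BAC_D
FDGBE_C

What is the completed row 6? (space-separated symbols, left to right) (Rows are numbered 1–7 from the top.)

(r1,c3): row 1 has {B,D,E}; column 3 has {A,B,D,F,G}, so it must be C.
(r1,c4): row 1 has {B,C,D,E}; column 4 has {A,B,E,F}, so it must be G.
(r2,c1): row 2 has {A,B,D,E,G}; column 1 has {B,F,G}, so it must be C.
(r2,c2): row 2 has {A,B,C,D,E,G}; column 2 has {A,B,D,E}, so it must be F.
(r3,c3): row 3 has {A,F,G}; column 3 has {A,B,C,D,F,G}, so it must be E.
(r3,c5): row 3 has {A,E,F,G}; column 5 has {C,D,E,G}, so it must be B.
(r3,c6): row 3 has {A,B,E,F,G}; column 6 has {B,D,E,G}, so it must be C.
(r4,c4): row 4 has {B,D,E,G}; column 4 has {A,B,E,F,G}, so it must be C.
(r5,c2): row 5 has {B,E,F,G}; column 2 has {A,B,D,E,F}, so it must be C.
(r5,c4): row 5 has {B,C,E,F,G}; column 4 has {A,B,C,E,F,G}, so it must be D.
(r5,c5): row 5 has {B,C,D,E,F,G}; column 5 has {B,C,D,E,G}, so it must be A.
(r6,c1): row 6 has {A,B,C,D}; column 1 has {B,C,F,G}, so it must be E.
(r6,c2): row 6 has {A,B,C,D,E}; column 2 has {A,B,C,D,E,F}, so it must be G.
(r6,c6): row 6 has {A,B,C,D,E,G}; column 6 has {B,C,D,E,G}, so it must be F.

E G B A C F D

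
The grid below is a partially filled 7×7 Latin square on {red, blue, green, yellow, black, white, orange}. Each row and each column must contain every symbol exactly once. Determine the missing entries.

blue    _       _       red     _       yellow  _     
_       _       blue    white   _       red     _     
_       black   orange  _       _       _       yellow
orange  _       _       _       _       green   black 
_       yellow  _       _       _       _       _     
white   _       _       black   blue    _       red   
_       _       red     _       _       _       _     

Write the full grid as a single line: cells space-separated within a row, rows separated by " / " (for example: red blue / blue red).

blue white black red green yellow orange / yellow orange blue white black red green / red black orange green white blue yellow / orange red white blue yellow green black / black yellow green orange red white blue / white green yellow black blue orange red / green blue red yellow orange black white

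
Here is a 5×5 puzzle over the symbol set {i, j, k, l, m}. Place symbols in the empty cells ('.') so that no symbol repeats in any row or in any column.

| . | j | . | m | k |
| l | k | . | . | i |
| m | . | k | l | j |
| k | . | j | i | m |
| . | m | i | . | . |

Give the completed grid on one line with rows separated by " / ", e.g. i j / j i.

i j l m k / l k m j i / m i k l j / k l j i m / j m i k l

(r1,c1) = i
(r1,c3) = l
(r2,c3) = m
(r2,c4) = j
(r3,c2) = i
(r4,c2) = l
(r5,c1) = j
(r5,c4) = k
(r5,c5) = l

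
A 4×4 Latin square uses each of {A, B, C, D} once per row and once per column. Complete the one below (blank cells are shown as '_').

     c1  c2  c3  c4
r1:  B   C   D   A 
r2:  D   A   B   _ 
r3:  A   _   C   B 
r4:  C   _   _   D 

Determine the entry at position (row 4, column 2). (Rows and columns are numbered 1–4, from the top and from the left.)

(r2,c4) = C
(r3,c2) = D
(r4,c2) = B

B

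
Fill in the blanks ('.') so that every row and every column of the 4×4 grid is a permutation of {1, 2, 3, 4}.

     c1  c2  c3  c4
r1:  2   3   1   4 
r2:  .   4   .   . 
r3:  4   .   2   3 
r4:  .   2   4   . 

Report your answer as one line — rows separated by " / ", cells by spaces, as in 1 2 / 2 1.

2 3 1 4 / 1 4 3 2 / 4 1 2 3 / 3 2 4 1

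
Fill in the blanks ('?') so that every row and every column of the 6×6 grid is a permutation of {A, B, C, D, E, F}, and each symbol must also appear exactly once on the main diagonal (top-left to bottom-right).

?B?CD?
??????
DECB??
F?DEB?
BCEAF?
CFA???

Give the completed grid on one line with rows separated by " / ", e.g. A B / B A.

(r1,c1) = A
(r1,c3) = F
(r1,c6) = E
(r2,c1) = E
(r2,c2) = D
(r2,c3) = B
(r2,c4) = F
(r3,c5) = A
(r3,c6) = F
(r4,c2) = A
(r4,c6) = C
(r5,c6) = D
(r6,c4) = D
(r6,c5) = E
(r6,c6) = B
(r2,c5) = C
(r2,c6) = A

A B F C D E / E D B F C A / D E C B A F / F A D E B C / B C E A F D / C F A D E B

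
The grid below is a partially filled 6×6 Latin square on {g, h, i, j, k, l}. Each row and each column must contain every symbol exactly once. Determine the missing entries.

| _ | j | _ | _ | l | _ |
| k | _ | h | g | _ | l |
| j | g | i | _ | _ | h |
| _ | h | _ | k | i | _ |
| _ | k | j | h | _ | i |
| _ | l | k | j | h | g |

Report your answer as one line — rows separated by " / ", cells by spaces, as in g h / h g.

h j g i l k / k i h g j l / j g i l k h / g h l k i j / l k j h g i / i l k j h g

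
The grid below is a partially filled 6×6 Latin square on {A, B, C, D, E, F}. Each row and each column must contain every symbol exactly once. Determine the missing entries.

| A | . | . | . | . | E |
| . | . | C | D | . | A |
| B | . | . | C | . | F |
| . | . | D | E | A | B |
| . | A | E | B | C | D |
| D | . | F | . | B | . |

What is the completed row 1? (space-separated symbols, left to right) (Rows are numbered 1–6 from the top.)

A C B F D E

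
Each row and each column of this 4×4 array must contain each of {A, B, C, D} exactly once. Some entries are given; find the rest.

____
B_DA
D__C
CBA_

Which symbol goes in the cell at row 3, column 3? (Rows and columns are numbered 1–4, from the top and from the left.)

B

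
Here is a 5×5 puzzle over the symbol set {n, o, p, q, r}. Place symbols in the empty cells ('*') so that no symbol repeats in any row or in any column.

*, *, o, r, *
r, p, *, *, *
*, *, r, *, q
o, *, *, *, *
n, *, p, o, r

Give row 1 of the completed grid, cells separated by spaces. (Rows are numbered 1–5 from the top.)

Cell (r3,c1): row 3 has {q,r}; column 1 has {n,o,r} → p.
Cell (r3,c4): row 3 has {p,q,r}; column 4 has {o,r} → n.
Cell (r5,c2): row 5 has {n,o,p,r}; column 2 has {p} → q.
Cell (r1,c1): row 1 has {o,r}; column 1 has {n,o,p,r} → q.
Cell (r1,c2): row 1 has {o,q,r}; column 2 has {p,q} → n.
Cell (r1,c5): row 1 has {n,o,q,r}; column 5 has {q,r} → p.

q n o r p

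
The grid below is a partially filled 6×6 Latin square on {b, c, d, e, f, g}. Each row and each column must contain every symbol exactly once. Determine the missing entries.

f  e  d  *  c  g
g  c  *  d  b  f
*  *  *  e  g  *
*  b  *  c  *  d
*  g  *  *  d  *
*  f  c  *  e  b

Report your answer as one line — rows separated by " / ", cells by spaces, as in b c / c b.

f e d b c g / g c e d b f / b d f e g c / e b g c f d / c g b f d e / d f c g e b

(r1,c4) = b
(r2,c3) = e
(r3,c2) = d
(r3,c6) = c
(r4,c1) = e
(r4,c5) = f
(r5,c4) = f
(r5,c6) = e
(r6,c1) = d
(r6,c4) = g
(r3,c1) = b
(r3,c3) = f
(r4,c3) = g
(r5,c1) = c
(r5,c3) = b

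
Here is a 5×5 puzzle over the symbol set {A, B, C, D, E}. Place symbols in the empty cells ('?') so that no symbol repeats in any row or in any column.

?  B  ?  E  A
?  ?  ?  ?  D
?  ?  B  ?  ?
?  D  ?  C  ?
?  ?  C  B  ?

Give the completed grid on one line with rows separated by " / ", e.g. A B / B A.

C B D E A / B C E A D / A E B D C / E D A C B / D A C B E

Cell (r1,c3): row 1 has {A,B,E}; column 3 has {B,C} → D.
Cell (r2,c4): row 2 has {D}; column 4 has {B,C,E} → A.
Cell (r3,c4): row 3 has {B}; column 4 has {A,B,C,E} → D.
Cell (r5,c5): row 5 has {B,C}; column 5 has {A,D} → E.
Cell (r1,c1): row 1 has {A,B,D,E}; column 1 is empty so far → C.
Cell (r2,c3): row 2 has {A,D}; column 3 has {B,C,D} → E.
Cell (r3,c5): row 3 has {B,D}; column 5 has {A,D,E} → C.
Cell (r4,c3): row 4 has {C,D}; column 3 has {B,C,D,E} → A.
Cell (r4,c5): row 4 has {A,C,D}; column 5 has {A,C,D,E} → B.
Cell (r5,c2): row 5 has {B,C,E}; column 2 has {B,D} → A.
Cell (r2,c1): row 2 has {A,D,E}; column 1 has {C} → B.
Cell (r2,c2): row 2 has {A,B,D,E}; column 2 has {A,B,D} → C.
Cell (r3,c2): row 3 has {B,C,D}; column 2 has {A,B,C,D} → E.
Cell (r4,c1): row 4 has {A,B,C,D}; column 1 has {B,C} → E.
Cell (r5,c1): row 5 has {A,B,C,E}; column 1 has {B,C,E} → D.
Cell (r3,c1): row 3 has {B,C,D,E}; column 1 has {B,C,D,E} → A.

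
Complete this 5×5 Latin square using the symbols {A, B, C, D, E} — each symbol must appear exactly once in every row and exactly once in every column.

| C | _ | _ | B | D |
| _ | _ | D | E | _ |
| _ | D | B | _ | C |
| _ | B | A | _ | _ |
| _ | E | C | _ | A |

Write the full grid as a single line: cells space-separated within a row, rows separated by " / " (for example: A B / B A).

row 1 has {B,C,D}; column 2 has {B,D,E} — only A is left for (r1,c2).
row 1 has {A,B,C,D}; column 3 has {A,B,C,D} — only E is left for (r1,c3).
row 2 has {D,E}; column 2 has {A,B,D,E} — only C is left for (r2,c2).
row 2 has {C,D,E}; column 5 has {A,C,D} — only B is left for (r2,c5).
row 3 has {B,C,D}; column 4 has {B,E} — only A is left for (r3,c4).
row 4 has {A,B}; column 5 has {A,B,C,D} — only E is left for (r4,c5).
row 5 has {A,C,E}; column 4 has {A,B,E} — only D is left for (r5,c4).
row 2 has {B,C,D,E}; column 1 has {C} — only A is left for (r2,c1).
row 3 has {A,B,C,D}; column 1 has {A,C} — only E is left for (r3,c1).
row 4 has {A,B,E}; column 1 has {A,C,E} — only D is left for (r4,c1).
row 4 has {A,B,D,E}; column 4 has {A,B,D,E} — only C is left for (r4,c4).
row 5 has {A,C,D,E}; column 1 has {A,C,D,E} — only B is left for (r5,c1).

C A E B D / A C D E B / E D B A C / D B A C E / B E C D A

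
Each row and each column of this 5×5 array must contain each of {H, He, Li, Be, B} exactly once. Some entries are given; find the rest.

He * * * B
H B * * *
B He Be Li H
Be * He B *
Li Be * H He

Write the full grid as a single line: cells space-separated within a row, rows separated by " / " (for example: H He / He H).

He Li H Be B / H B Li He Be / B He Be Li H / Be H He B Li / Li Be B H He

Cell (r1,c4): row 1 has {He,B}; column 4 has {H,Li,B} → Be.
Cell (r2,c3): row 2 has {H,B}; column 3 has {He,Be} → Li.
Cell (r2,c4): row 2 has {H,Li,B}; column 4 has {H,Li,Be,B} → He.
Cell (r2,c5): row 2 has {H,He,Li,B}; column 5 has {H,He,B} → Be.
Cell (r4,c5): row 4 has {He,Be,B}; column 5 has {H,He,Be,B} → Li.
Cell (r5,c3): row 5 has {H,He,Li,Be}; column 3 has {He,Li,Be} → B.
Cell (r1,c3): row 1 has {He,Be,B}; column 3 has {He,Li,Be,B} → H.
Cell (r4,c2): row 4 has {He,Li,Be,B}; column 2 has {He,Be,B} → H.
Cell (r1,c2): row 1 has {H,He,Be,B}; column 2 has {H,He,Be,B} → Li.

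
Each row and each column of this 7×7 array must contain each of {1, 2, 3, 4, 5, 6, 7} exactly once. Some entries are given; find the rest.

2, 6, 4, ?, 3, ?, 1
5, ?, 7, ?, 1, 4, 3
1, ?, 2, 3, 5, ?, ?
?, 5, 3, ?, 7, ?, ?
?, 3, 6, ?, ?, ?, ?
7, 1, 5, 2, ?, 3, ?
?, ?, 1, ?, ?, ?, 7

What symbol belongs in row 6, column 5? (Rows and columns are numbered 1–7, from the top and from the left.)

4

At row 2, column 2: row 2 has {1,3,4,5,7}; column 2 has {1,3,5,6}; that leaves 2.
At row 2, column 4: row 2 has {1,2,3,4,5,7}; column 4 has {2,3}; that leaves 6.
At row 5, column 1: row 5 has {3,6}; column 1 has {1,2,5,7}; that leaves 4.
At row 5, column 5: row 5 has {3,4,6}; column 5 has {1,3,5,7}; that leaves 2.
At row 5, column 7: row 5 has {2,3,4,6}; column 7 has {1,3,7}; that leaves 5.
At row 7, column 2: row 7 has {1,7}; column 2 has {1,2,3,5,6}; that leaves 4.
At row 7, column 4: row 7 has {1,4,7}; column 4 has {2,3,6}; that leaves 5.
At row 7, column 5: row 7 has {1,4,5,7}; column 5 has {1,2,3,5,7}; that leaves 6.
At row 7, column 6: row 7 has {1,4,5,6,7}; column 6 has {3,4}; that leaves 2.
At row 1, column 4: row 1 has {1,2,3,4,6}; column 4 has {2,3,5,6}; that leaves 7.
At row 1, column 6: row 1 has {1,2,3,4,6,7}; column 6 has {2,3,4}; that leaves 5.
At row 3, column 2: row 3 has {1,2,3,5}; column 2 has {1,2,3,4,5,6}; that leaves 7.
At row 3, column 6: row 3 has {1,2,3,5,7}; column 6 has {2,3,4,5}; that leaves 6.
At row 3, column 7: row 3 has {1,2,3,5,6,7}; column 7 has {1,3,5,7}; that leaves 4.
At row 4, column 1: row 4 has {3,5,7}; column 1 has {1,2,4,5,7}; that leaves 6.
At row 4, column 6: row 4 has {3,5,6,7}; column 6 has {2,3,4,5,6}; that leaves 1.
At row 4, column 7: row 4 has {1,3,5,6,7}; column 7 has {1,3,4,5,7}; that leaves 2.
At row 5, column 4: row 5 has {2,3,4,5,6}; column 4 has {2,3,5,6,7}; that leaves 1.
At row 5, column 6: row 5 has {1,2,3,4,5,6}; column 6 has {1,2,3,4,5,6}; that leaves 7.
At row 6, column 5: row 6 has {1,2,3,5,7}; column 5 has {1,2,3,5,6,7}; that leaves 4.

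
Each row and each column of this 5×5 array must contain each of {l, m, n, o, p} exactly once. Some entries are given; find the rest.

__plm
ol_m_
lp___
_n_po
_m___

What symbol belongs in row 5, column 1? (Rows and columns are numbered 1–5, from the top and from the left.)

At row 1, column 1: row 1 has {l,m,p}; column 1 has {l,o}; that leaves n.
At row 1, column 2: row 1 has {l,m,n,p}; column 2 has {l,m,n,p}; that leaves o.
At row 2, column 3: row 2 has {l,m,o}; column 3 has {p}; that leaves n.
At row 2, column 5: row 2 has {l,m,n,o}; column 5 has {m,o}; that leaves p.
At row 3, column 5: row 3 has {l,p}; column 5 has {m,o,p}; that leaves n.
At row 4, column 1: row 4 has {n,o,p}; column 1 has {l,n,o}; that leaves m.
At row 4, column 3: row 4 has {m,n,o,p}; column 3 has {n,p}; that leaves l.
At row 5, column 1: row 5 has {m}; column 1 has {l,m,n,o}; that leaves p.

p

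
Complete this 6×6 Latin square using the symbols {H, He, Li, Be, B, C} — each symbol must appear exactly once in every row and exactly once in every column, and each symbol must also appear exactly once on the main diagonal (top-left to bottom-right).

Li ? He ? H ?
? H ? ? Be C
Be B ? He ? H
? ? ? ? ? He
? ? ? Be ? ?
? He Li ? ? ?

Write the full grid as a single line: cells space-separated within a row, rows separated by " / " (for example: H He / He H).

Li Be He C H B / He H B Li Be C / Be B C He Li H / H Li Be B C He / B C H Be He Li / C He Li H B Be

row 2 has {H,Be,C}; column 3 has {He,Li} — only B is left for (r2,c3).
row 2 has {H,Be,B,C}; column 4 has {He,Be} — only Li is left for (r2,c4).
row 3 has {H,He,Be,B}; column 3 has {He,Li,B}; the diagonal has {H,Li} — only C is left for (r3,c3).
row 3 has {H,He,Be,B,C}; column 5 has {H,Be} — only Li is left for (r3,c5).
row 4 has {He}; column 4 has {He,Li,Be}; the diagonal has {H,Li,C} — only B is left for (r4,c4).
row 4 has {He,B}; column 5 has {H,Li,Be} — only C is left for (r4,c5).
row 5 has {Be}; column 3 has {He,Li,B,C} — only H is left for (r5,c3).
row 5 has {H,Be}; column 5 has {H,Li,Be,C}; the diagonal has {H,Li,B,C} — only He is left for (r5,c5).
row 6 has {He,Li}; column 5 has {H,He,Li,Be,C} — only B is left for (r6,c5).
row 6 has {He,Li,B}; column 6 has {H,He,C}; the diagonal has {H,He,Li,B,C} — only Be is left for (r6,c6).
row 1 has {H,He,Li}; column 4 has {He,Li,Be,B} — only C is left for (r1,c4).
row 1 has {H,He,Li,C}; column 6 has {H,He,Be,C} — only B is left for (r1,c6).
row 2 has {H,Li,Be,B,C}; column 1 has {Li,Be} — only He is left for (r2,c1).
row 4 has {He,B,C}; column 1 has {He,Li,Be} — only H is left for (r4,c1).
row 4 has {H,He,B,C}; column 3 has {H,He,Li,B,C} — only Be is left for (r4,c3).
row 5 has {H,He,Be}; column 6 has {H,He,Be,B,C} — only Li is left for (r5,c6).
row 6 has {He,Li,Be,B}; column 1 has {H,He,Li,Be} — only C is left for (r6,c1).
row 6 has {He,Li,Be,B,C}; column 4 has {He,Li,Be,B,C} — only H is left for (r6,c4).
row 1 has {H,He,Li,B,C}; column 2 has {H,He,B} — only Be is left for (r1,c2).
row 4 has {H,He,Be,B,C}; column 2 has {H,He,Be,B} — only Li is left for (r4,c2).
row 5 has {H,He,Li,Be}; column 1 has {H,He,Li,Be,C} — only B is left for (r5,c1).
row 5 has {H,He,Li,Be,B}; column 2 has {H,He,Li,Be,B} — only C is left for (r5,c2).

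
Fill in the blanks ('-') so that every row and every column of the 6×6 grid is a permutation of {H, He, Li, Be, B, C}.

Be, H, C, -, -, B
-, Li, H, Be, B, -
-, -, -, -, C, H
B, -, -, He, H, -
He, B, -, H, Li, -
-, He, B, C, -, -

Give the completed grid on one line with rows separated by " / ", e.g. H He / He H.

(r1,c4): row 1 has {H,Be,B,C}; column 4 has {H,He,Be,C}, so it must be Li.
(r1,c5): row 1 has {H,Li,Be,B,C}; column 5 has {H,Li,B,C}, so it must be He.
(r2,c1): row 2 has {H,Li,Be,B}; column 1 has {He,Be,B}, so it must be C.
(r2,c6): row 2 has {H,Li,Be,B,C}; column 6 has {H,B}, so it must be He.
(r3,c1): row 3 has {H,C}; column 1 has {He,Be,B,C}, so it must be Li.
(r3,c2): row 3 has {H,Li,C}; column 2 has {H,He,Li,B}, so it must be Be.
(r3,c3): row 3 has {H,Li,Be,C}; column 3 has {H,B,C}, so it must be He.
(r3,c4): row 3 has {H,He,Li,Be,C}; column 4 has {H,He,Li,Be,C}, so it must be B.
(r4,c2): row 4 has {H,He,B}; column 2 has {H,He,Li,Be,B}, so it must be C.
(r5,c3): row 5 has {H,He,Li,B}; column 3 has {H,He,B,C}, so it must be Be.
(r5,c6): row 5 has {H,He,Li,Be,B}; column 6 has {H,He,B}, so it must be C.
(r6,c1): row 6 has {He,B,C}; column 1 has {He,Li,Be,B,C}, so it must be H.
(r6,c5): row 6 has {H,He,B,C}; column 5 has {H,He,Li,B,C}, so it must be Be.
(r6,c6): row 6 has {H,He,Be,B,C}; column 6 has {H,He,B,C}, so it must be Li.
(r4,c3): row 4 has {H,He,B,C}; column 3 has {H,He,Be,B,C}, so it must be Li.
(r4,c6): row 4 has {H,He,Li,B,C}; column 6 has {H,He,Li,B,C}, so it must be Be.

Be H C Li He B / C Li H Be B He / Li Be He B C H / B C Li He H Be / He B Be H Li C / H He B C Be Li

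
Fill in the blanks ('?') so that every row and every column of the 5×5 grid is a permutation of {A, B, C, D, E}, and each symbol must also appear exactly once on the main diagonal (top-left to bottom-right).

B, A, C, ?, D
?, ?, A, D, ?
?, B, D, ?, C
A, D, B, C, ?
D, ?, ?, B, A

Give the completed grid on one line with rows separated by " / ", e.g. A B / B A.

B A C E D / C E A D B / E B D A C / A D B C E / D C E B A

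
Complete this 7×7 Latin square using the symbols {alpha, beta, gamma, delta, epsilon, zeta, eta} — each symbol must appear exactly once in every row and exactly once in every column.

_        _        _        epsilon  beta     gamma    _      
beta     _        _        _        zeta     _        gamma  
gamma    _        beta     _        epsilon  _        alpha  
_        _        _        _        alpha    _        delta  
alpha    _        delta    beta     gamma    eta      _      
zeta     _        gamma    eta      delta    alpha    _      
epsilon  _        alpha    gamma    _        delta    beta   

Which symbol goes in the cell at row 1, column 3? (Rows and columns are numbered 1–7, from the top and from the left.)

zeta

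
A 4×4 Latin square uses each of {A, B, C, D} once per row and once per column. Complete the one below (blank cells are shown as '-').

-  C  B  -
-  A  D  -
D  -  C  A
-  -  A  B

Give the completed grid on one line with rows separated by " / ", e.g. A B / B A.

A C B D / B A D C / D B C A / C D A B

Cell (r1,c1): row 1 has {B,C}; column 1 has {D} → A.
Cell (r1,c4): row 1 has {A,B,C}; column 4 has {A,B} → D.
Cell (r2,c4): row 2 has {A,D}; column 4 has {A,B,D} → C.
Cell (r3,c2): row 3 has {A,C,D}; column 2 has {A,C} → B.
Cell (r4,c1): row 4 has {A,B}; column 1 has {A,D} → C.
Cell (r4,c2): row 4 has {A,B,C}; column 2 has {A,B,C} → D.
Cell (r2,c1): row 2 has {A,C,D}; column 1 has {A,C,D} → B.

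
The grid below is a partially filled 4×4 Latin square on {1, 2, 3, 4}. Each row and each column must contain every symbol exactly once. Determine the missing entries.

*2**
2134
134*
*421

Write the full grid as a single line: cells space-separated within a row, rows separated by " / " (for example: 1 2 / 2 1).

4 2 1 3 / 2 1 3 4 / 1 3 4 2 / 3 4 2 1

At row 1, column 3: row 1 has {2}; column 3 has {2,3,4}; that leaves 1.
At row 1, column 4: row 1 has {1,2}; column 4 has {1,4}; that leaves 3.
At row 3, column 4: row 3 has {1,3,4}; column 4 has {1,3,4}; that leaves 2.
At row 4, column 1: row 4 has {1,2,4}; column 1 has {1,2}; that leaves 3.
At row 1, column 1: row 1 has {1,2,3}; column 1 has {1,2,3}; that leaves 4.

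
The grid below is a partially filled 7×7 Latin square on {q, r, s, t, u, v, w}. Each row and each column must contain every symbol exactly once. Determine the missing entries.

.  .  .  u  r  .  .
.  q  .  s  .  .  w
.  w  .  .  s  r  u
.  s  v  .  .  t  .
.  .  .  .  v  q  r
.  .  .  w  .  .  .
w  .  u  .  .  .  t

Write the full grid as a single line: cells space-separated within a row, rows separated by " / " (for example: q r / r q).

q t s u r w v / t q r s u v w / v w t q s r u / u s v r w t q / s u w t v q r / r v q w t u s / w r u v q s t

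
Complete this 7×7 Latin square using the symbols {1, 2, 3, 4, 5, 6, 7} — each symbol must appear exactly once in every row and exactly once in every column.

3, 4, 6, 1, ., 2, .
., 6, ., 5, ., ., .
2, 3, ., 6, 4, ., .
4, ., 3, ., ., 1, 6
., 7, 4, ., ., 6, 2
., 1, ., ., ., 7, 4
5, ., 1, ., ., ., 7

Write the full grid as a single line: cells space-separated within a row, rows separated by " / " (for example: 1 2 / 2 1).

3 4 6 1 7 2 5 / 7 6 2 5 1 4 3 / 2 3 7 6 4 5 1 / 4 5 3 7 2 1 6 / 1 7 4 3 5 6 2 / 6 1 5 2 3 7 4 / 5 2 1 4 6 3 7

(r1,c7) = 5
(r3,c6) = 5
(r3,c7) = 1
(r5,c1) = 1
(r5,c4) = 3
(r5,c5) = 5
(r6,c1) = 6
(r6,c4) = 2
(r6,c5) = 3
(r7,c2) = 2
(r7,c4) = 4
(r7,c5) = 6
(r7,c6) = 3
(r1,c5) = 7
(r2,c1) = 7
(r2,c3) = 2
(r2,c5) = 1
(r2,c6) = 4
(r2,c7) = 3
(r3,c3) = 7
(r4,c2) = 5
(r4,c4) = 7
(r4,c5) = 2
(r6,c3) = 5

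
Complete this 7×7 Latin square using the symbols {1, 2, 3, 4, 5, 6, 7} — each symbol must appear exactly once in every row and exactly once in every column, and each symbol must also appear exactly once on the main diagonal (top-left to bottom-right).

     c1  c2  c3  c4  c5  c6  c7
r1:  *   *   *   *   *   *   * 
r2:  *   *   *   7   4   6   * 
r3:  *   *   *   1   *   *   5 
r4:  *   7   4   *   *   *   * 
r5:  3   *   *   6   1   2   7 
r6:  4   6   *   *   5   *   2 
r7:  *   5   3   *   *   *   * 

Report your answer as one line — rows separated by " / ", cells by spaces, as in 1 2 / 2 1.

(r5,c2) = 4
(r5,c3) = 5
(r6,c4) = 3
(r6,c6) = 7
(r6,c3) = 1
(r2,c3) = 2
(r3,c3) = 6
(r7,c7) = 4
(r1,c3) = 7
(r2,c2) = 3
(r2,c7) = 1
(r3,c2) = 2
(r7,c4) = 2
(r7,c6) = 1
(r1,c2) = 1
(r2,c1) = 5
(r3,c1) = 7
(r3,c5) = 3
(r3,c6) = 4
(r4,c4) = 5
(r4,c6) = 3
(r4,c7) = 6
(r7,c1) = 6
(r7,c5) = 7
(r1,c1) = 2
(r1,c4) = 4
(r1,c5) = 6
(r1,c6) = 5
(r1,c7) = 3
(r4,c1) = 1
(r4,c5) = 2

2 1 7 4 6 5 3 / 5 3 2 7 4 6 1 / 7 2 6 1 3 4 5 / 1 7 4 5 2 3 6 / 3 4 5 6 1 2 7 / 4 6 1 3 5 7 2 / 6 5 3 2 7 1 4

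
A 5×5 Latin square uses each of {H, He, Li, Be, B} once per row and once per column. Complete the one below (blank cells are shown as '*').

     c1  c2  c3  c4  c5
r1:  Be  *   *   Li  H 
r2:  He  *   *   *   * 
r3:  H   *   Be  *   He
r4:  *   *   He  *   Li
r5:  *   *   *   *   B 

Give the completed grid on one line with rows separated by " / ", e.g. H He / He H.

(r1,c3) = B
(r2,c5) = Be
(r3,c4) = B
(r4,c1) = B
(r5,c1) = Li
(r5,c3) = H
(r1,c2) = He
(r2,c3) = Li
(r2,c4) = H
(r3,c2) = Li
(r4,c4) = Be
(r5,c2) = Be
(r5,c4) = He
(r2,c2) = B
(r4,c2) = H

Be He B Li H / He B Li H Be / H Li Be B He / B H He Be Li / Li Be H He B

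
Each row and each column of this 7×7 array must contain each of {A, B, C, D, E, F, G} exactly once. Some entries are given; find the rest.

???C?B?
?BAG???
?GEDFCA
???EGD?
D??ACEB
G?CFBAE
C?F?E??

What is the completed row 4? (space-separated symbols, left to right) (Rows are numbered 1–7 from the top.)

A C B E G D F

(r2,c5) = D
(r2,c6) = F
(r2,c7) = C
(r3,c1) = B
(r4,c3) = B
(r4,c7) = F
(r5,c2) = F
(r5,c3) = G
(r6,c2) = D
(r7,c2) = A
(r7,c4) = B
(r7,c6) = G
(r7,c7) = D
(r1,c2) = E
(r1,c3) = D
(r1,c5) = A
(r1,c7) = G
(r2,c1) = E
(r4,c1) = A
(r4,c2) = C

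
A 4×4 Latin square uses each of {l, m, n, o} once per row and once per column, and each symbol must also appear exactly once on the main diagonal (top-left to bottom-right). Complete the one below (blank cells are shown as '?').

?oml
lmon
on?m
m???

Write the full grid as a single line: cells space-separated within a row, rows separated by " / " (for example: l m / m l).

n o m l / l m o n / o n l m / m l n o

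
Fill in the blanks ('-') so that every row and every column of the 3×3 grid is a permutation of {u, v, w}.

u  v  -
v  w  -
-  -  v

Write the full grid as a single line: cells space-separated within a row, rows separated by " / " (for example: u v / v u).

u v w / v w u / w u v

(r1,c3): row 1 has {u,v}; column 3 has {v}, so it must be w.
(r2,c3): row 2 has {v,w}; column 3 has {v,w}, so it must be u.
(r3,c1): row 3 has {v}; column 1 has {u,v}, so it must be w.
(r3,c2): row 3 has {v,w}; column 2 has {v,w}, so it must be u.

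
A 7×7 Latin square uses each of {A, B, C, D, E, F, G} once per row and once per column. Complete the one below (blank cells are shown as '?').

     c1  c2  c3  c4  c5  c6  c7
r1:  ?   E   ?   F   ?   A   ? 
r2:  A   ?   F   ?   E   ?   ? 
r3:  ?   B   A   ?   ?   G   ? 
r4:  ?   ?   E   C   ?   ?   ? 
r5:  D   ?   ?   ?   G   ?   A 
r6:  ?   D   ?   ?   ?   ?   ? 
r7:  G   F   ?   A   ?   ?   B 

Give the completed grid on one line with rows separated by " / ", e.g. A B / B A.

Cell (r5,c2): row 5 has {A,D,G}; column 2 has {B,D,E,F} → C.
Cell (r5,c3): row 5 has {A,C,D,G}; column 3 has {A,E,F} → B.
Cell (r5,c4): row 5 has {A,B,C,D,G}; column 4 has {A,C,F} → E.
Cell (r5,c6): row 5 has {A,B,C,D,E,G}; column 6 has {A,G} → F.
Cell (r2,c2): row 2 has {A,E,F}; column 2 has {B,C,D,E,F} → G.
Cell (r3,c4): row 3 has {A,B,G}; column 4 has {A,C,E,F} → D.
Cell (r4,c2): row 4 has {C,E}; column 2 has {B,C,D,E,F,G} → A.
Cell (r2,c4): row 2 has {A,E,F,G}; column 4 has {A,C,D,E,F} → B.
Cell (r6,c4): row 6 has {D}; column 4 has {A,B,C,D,E,F} → G.
Cell (r6,c3): row 6 has {D,G}; column 3 has {A,B,E,F} → C.
Cell (r7,c3): row 7 has {A,B,F,G}; column 3 has {A,B,C,E,F} → D.
Cell (r7,c5): row 7 has {A,B,D,F,G}; column 5 has {E,G} → C.
Cell (r7,c6): row 7 has {A,B,C,D,F,G}; column 6 has {A,F,G} → E.
Cell (r1,c3): row 1 has {A,E,F}; column 3 has {A,B,C,D,E,F} → G.
Cell (r3,c5): row 3 has {A,B,D,G}; column 5 has {C,E,G} → F.
Cell (r6,c6): row 6 has {C,D,G}; column 6 has {A,E,F,G} → B.
Cell (r4,c6): row 4 has {A,C,E}; column 6 has {A,B,E,F,G} → D.
Cell (r6,c5): row 6 has {B,C,D,G}; column 5 has {C,E,F,G} → A.
Cell (r2,c6): row 2 has {A,B,E,F,G}; column 6 has {A,B,D,E,F,G} → C.
Cell (r2,c7): row 2 has {A,B,C,E,F,G}; column 7 has {A,B} → D.
Cell (r4,c5): row 4 has {A,C,D,E}; column 5 has {A,C,E,F,G} → B.
Cell (r1,c5): row 1 has {A,E,F,G}; column 5 has {A,B,C,E,F,G} → D.
Cell (r1,c7): row 1 has {A,D,E,F,G}; column 7 has {A,B,D} → C.
Cell (r3,c7): row 3 has {A,B,D,F,G}; column 7 has {A,B,C,D} → E.
Cell (r4,c1): row 4 has {A,B,C,D,E}; column 1 has {A,D,G} → F.
Cell (r4,c7): row 4 has {A,B,C,D,E,F}; column 7 has {A,B,C,D,E} → G.
Cell (r6,c1): row 6 has {A,B,C,D,G}; column 1 has {A,D,F,G} → E.
Cell (r6,c7): row 6 has {A,B,C,D,E,G}; column 7 has {A,B,C,D,E,G} → F.
Cell (r1,c1): row 1 has {A,C,D,E,F,G}; column 1 has {A,D,E,F,G} → B.
Cell (r3,c1): row 3 has {A,B,D,E,F,G}; column 1 has {A,B,D,E,F,G} → C.

B E G F D A C / A G F B E C D / C B A D F G E / F A E C B D G / D C B E G F A / E D C G A B F / G F D A C E B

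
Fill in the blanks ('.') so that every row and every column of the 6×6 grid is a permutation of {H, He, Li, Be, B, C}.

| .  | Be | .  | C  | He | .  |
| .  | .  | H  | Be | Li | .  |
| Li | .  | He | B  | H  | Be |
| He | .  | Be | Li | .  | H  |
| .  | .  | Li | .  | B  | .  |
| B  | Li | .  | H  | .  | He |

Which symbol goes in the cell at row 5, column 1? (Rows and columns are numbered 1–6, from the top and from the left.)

(r1,c1): row 1 has {He,Be,C}; column 1 has {He,Li,B}, so it must be H.
(r1,c3): row 1 has {H,He,Be,C}; column 3 has {H,He,Li,Be}, so it must be B.
(r1,c6): row 1 has {H,He,Be,B,C}; column 6 has {H,He,Be}, so it must be Li.
(r2,c1): row 2 has {H,Li,Be}; column 1 has {H,He,Li,B}, so it must be C.
(r2,c6): row 2 has {H,Li,Be,C}; column 6 has {H,He,Li,Be}, so it must be B.
(r3,c2): row 3 has {H,He,Li,Be,B}; column 2 has {Li,Be}, so it must be C.
(r4,c2): row 4 has {H,He,Li,Be}; column 2 has {Li,Be,C}, so it must be B.
(r4,c5): row 4 has {H,He,Li,Be,B}; column 5 has {H,He,Li,B}, so it must be C.
(r5,c1): row 5 has {Li,B}; column 1 has {H,He,Li,B,C}, so it must be Be.

Be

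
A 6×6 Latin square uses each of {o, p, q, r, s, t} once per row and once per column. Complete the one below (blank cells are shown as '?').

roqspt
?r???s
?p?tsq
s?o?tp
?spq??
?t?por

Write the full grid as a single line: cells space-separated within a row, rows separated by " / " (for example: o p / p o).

r o q s p t / p r t o q s / o p r t s q / s q o r t p / t s p q r o / q t s p o r

At row 2, column 3: row 2 has {r,s}; column 3 has {o,p,q}; that leaves t.
At row 2, column 4: row 2 has {r,s,t}; column 4 has {p,q,s,t}; that leaves o.
At row 2, column 5: row 2 has {o,r,s,t}; column 5 has {o,p,s,t}; that leaves q.
At row 3, column 1: row 3 has {p,q,s,t}; column 1 has {r,s}; that leaves o.
At row 3, column 3: row 3 has {o,p,q,s,t}; column 3 has {o,p,q,t}; that leaves r.
At row 4, column 2: row 4 has {o,p,s,t}; column 2 has {o,p,r,s,t}; that leaves q.
At row 4, column 4: row 4 has {o,p,q,s,t}; column 4 has {o,p,q,s,t}; that leaves r.
At row 5, column 1: row 5 has {p,q,s}; column 1 has {o,r,s}; that leaves t.
At row 5, column 5: row 5 has {p,q,s,t}; column 5 has {o,p,q,s,t}; that leaves r.
At row 5, column 6: row 5 has {p,q,r,s,t}; column 6 has {p,q,r,s,t}; that leaves o.
At row 6, column 1: row 6 has {o,p,r,t}; column 1 has {o,r,s,t}; that leaves q.
At row 6, column 3: row 6 has {o,p,q,r,t}; column 3 has {o,p,q,r,t}; that leaves s.
At row 2, column 1: row 2 has {o,q,r,s,t}; column 1 has {o,q,r,s,t}; that leaves p.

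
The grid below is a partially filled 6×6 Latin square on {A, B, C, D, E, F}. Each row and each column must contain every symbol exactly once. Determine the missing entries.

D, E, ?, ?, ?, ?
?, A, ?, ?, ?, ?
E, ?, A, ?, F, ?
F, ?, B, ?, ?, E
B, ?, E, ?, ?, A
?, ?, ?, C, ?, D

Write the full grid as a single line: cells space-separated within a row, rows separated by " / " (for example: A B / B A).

(r2,c1) = C
(r6,c1) = A
(r6,c3) = F
(r1,c3) = C
(r2,c3) = D
(r6,c2) = B
(r6,c5) = E
(r2,c5) = B
(r2,c6) = F
(r1,c5) = A
(r1,c6) = B
(r2,c4) = E
(r3,c6) = C
(r1,c4) = F
(r3,c2) = D
(r3,c4) = B
(r4,c2) = C
(r4,c5) = D
(r5,c2) = F
(r5,c4) = D
(r5,c5) = C
(r4,c4) = A

D E C F A B / C A D E B F / E D A B F C / F C B A D E / B F E D C A / A B F C E D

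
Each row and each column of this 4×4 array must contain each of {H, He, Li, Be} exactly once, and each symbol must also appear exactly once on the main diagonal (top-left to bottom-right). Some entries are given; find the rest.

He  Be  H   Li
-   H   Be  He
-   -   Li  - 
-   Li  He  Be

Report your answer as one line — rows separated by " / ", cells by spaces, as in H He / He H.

He Be H Li / Li H Be He / Be He Li H / H Li He Be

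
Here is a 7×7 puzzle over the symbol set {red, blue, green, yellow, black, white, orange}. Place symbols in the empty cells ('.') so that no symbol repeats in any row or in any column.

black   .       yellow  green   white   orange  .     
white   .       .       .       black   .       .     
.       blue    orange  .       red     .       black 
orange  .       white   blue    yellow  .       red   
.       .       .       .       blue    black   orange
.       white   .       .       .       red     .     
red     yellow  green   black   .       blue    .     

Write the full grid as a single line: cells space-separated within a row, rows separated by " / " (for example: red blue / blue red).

black red yellow green white orange blue / white orange blue red black yellow green / green blue orange yellow red white black / orange black white blue yellow green red / yellow green red white blue black orange / blue white black orange green red yellow / red yellow green black orange blue white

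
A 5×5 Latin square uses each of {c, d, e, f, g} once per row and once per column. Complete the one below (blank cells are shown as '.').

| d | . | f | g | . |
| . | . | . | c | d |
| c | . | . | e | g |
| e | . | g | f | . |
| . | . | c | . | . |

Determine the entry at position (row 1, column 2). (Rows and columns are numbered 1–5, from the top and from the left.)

(r2,c3) = e
(r3,c3) = d
(r4,c5) = c
(r5,c4) = d
(r1,c5) = e
(r3,c2) = f
(r4,c2) = d
(r5,c5) = f
(r1,c2) = c

c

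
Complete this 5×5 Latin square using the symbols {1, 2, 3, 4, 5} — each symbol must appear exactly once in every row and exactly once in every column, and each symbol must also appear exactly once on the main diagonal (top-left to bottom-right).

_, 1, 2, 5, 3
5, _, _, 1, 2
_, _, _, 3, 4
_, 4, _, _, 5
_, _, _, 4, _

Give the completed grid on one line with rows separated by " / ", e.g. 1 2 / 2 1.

4 1 2 5 3 / 5 3 4 1 2 / 1 2 5 3 4 / 3 4 1 2 5 / 2 5 3 4 1

Cell (r1,c1): row 1 has {1,2,3,5}; column 1 has {5}; the diagonal is empty so far → 4.
Cell (r2,c2): row 2 has {1,2,5}; column 2 has {1,4}; the diagonal has {4} → 3.
Cell (r2,c3): row 2 has {1,2,3,5}; column 3 has {2} → 4.
Cell (r4,c4): row 4 has {4,5}; column 4 has {1,3,4,5}; the diagonal has {3,4} → 2.
Cell (r5,c5): row 5 has {4}; column 5 has {2,3,4,5}; the diagonal has {2,3,4} → 1.
Cell (r3,c3): row 3 has {3,4}; column 3 has {2,4}; the diagonal has {1,2,3,4} → 5.
Cell (r5,c3): row 5 has {1,4}; column 3 has {2,4,5} → 3.
Cell (r3,c2): row 3 has {3,4,5}; column 2 has {1,3,4} → 2.
Cell (r4,c3): row 4 has {2,4,5}; column 3 has {2,3,4,5} → 1.
Cell (r5,c1): row 5 has {1,3,4}; column 1 has {4,5} → 2.
Cell (r5,c2): row 5 has {1,2,3,4}; column 2 has {1,2,3,4} → 5.
Cell (r3,c1): row 3 has {2,3,4,5}; column 1 has {2,4,5} → 1.
Cell (r4,c1): row 4 has {1,2,4,5}; column 1 has {1,2,4,5} → 3.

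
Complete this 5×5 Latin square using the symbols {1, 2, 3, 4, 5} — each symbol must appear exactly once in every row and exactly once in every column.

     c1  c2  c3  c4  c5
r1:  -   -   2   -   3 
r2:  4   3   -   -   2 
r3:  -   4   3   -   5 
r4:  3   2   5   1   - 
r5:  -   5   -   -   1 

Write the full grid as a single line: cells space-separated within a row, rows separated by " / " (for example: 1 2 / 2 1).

row 1 has {2,3}; column 2 has {2,3,4,5} — only 1 is left for (r1,c2).
row 2 has {2,3,4}; column 3 has {2,3,5} — only 1 is left for (r2,c3).
row 2 has {1,2,3,4}; column 4 has {1} — only 5 is left for (r2,c4).
row 3 has {3,4,5}; column 4 has {1,5} — only 2 is left for (r3,c4).
row 4 has {1,2,3,5}; column 5 has {1,2,3,5} — only 4 is left for (r4,c5).
row 5 has {1,5}; column 1 has {3,4} — only 2 is left for (r5,c1).
row 5 has {1,2,5}; column 3 has {1,2,3,5} — only 4 is left for (r5,c3).
row 5 has {1,2,4,5}; column 4 has {1,2,5} — only 3 is left for (r5,c4).
row 1 has {1,2,3}; column 1 has {2,3,4} — only 5 is left for (r1,c1).
row 1 has {1,2,3,5}; column 4 has {1,2,3,5} — only 4 is left for (r1,c4).
row 3 has {2,3,4,5}; column 1 has {2,3,4,5} — only 1 is left for (r3,c1).

5 1 2 4 3 / 4 3 1 5 2 / 1 4 3 2 5 / 3 2 5 1 4 / 2 5 4 3 1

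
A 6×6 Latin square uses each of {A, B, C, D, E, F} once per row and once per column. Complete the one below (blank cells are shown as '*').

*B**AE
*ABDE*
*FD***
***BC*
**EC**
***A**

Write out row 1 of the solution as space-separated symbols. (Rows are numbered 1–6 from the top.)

row 1 has {A,B,E}; column 4 has {A,B,C,D} — only F is left for (r1,c4).
row 3 has {D,F}; column 4 has {A,B,C,D,F} — only E is left for (r3,c4).
row 3 has {D,E,F}; column 5 has {A,C,E} — only B is left for (r3,c5).
row 5 has {C,E}; column 2 has {A,B,F} — only D is left for (r5,c2).
row 5 has {C,D,E}; column 5 has {A,B,C,E} — only F is left for (r5,c5).
row 6 has {A}; column 5 has {A,B,C,E,F} — only D is left for (r6,c5).
row 1 has {A,B,E,F}; column 3 has {B,D,E} — only C is left for (r1,c3).
row 4 has {B,C}; column 2 has {A,B,D,F} — only E is left for (r4,c2).
row 6 has {A,D}; column 2 has {A,B,D,E,F} — only C is left for (r6,c2).
row 6 has {A,C,D}; column 3 has {B,C,D,E} — only F is left for (r6,c3).
row 6 has {A,C,D,F}; column 6 has {E} — only B is left for (r6,c6).
row 1 has {A,B,C,E,F}; column 1 is empty so far — only D is left for (r1,c1).

D B C F A E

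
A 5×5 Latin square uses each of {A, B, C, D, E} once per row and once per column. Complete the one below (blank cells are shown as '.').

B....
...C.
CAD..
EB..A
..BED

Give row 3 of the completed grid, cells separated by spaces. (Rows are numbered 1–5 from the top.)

C A D B E

(r3,c4) = B
(r3,c5) = E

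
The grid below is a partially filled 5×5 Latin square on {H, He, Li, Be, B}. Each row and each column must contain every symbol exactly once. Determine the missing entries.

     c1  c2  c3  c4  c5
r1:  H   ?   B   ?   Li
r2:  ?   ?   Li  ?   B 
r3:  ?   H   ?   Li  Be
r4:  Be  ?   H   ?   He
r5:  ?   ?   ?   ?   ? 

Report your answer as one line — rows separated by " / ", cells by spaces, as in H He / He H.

H He B Be Li / He Be Li H B / B H He Li Be / Be Li H B He / Li B Be He H

(r2,c1) = He
(r2,c2) = Be
(r2,c4) = H
(r3,c1) = B
(r3,c3) = He
(r4,c4) = B
(r5,c1) = Li
(r5,c3) = Be
(r5,c4) = He
(r5,c5) = H
(r1,c2) = He
(r1,c4) = Be
(r4,c2) = Li
(r5,c2) = B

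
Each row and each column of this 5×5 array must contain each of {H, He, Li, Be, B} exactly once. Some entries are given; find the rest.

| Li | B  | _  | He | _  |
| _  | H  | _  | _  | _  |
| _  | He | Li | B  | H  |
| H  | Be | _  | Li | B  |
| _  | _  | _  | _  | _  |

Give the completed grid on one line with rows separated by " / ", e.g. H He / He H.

Li B H He Be / He H B Be Li / Be He Li B H / H Be He Li B / B Li Be H He

(r1,c5) = Be
(r2,c4) = Be
(r3,c1) = Be
(r4,c3) = He
(r5,c2) = Li
(r5,c4) = H
(r5,c5) = He
(r1,c3) = H
(r2,c3) = B
(r2,c5) = Li
(r5,c1) = B
(r5,c3) = Be
(r2,c1) = He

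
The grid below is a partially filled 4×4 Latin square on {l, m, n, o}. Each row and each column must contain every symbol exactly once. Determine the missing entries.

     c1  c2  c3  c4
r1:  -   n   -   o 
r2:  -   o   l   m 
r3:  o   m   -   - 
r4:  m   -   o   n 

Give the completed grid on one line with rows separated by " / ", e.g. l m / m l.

l n m o / n o l m / o m n l / m l o n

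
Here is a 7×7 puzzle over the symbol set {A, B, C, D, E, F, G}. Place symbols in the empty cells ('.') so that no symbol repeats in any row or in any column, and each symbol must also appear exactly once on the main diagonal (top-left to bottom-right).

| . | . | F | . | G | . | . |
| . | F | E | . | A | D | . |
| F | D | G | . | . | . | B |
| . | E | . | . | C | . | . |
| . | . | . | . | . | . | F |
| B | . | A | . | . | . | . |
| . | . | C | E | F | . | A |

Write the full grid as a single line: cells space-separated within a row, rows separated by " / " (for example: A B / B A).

E C F A G B D / G F E B A D C / F D G C E A B / A E B D C F G / C A D G B E F / B G A F D C E / D B C E F G A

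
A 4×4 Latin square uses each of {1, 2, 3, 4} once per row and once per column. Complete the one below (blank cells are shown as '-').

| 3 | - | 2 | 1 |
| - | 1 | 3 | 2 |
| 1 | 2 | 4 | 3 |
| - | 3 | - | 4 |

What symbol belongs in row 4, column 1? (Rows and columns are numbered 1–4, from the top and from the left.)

2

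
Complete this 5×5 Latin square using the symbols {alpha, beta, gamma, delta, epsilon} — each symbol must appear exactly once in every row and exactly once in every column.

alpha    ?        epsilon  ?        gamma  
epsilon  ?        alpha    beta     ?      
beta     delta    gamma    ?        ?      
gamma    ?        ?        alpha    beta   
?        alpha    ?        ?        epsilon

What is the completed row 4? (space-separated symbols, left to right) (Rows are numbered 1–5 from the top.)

(r1,c2): row 1 has {alpha,gamma,epsilon}; column 2 has {alpha,delta}, so it must be beta.
(r1,c4): row 1 has {alpha,beta,gamma,epsilon}; column 4 has {alpha,beta}, so it must be delta.
(r2,c2): row 2 has {alpha,beta,epsilon}; column 2 has {alpha,beta,delta}, so it must be gamma.
(r2,c5): row 2 has {alpha,beta,gamma,epsilon}; column 5 has {beta,gamma,epsilon}, so it must be delta.
(r3,c4): row 3 has {beta,gamma,delta}; column 4 has {alpha,beta,delta}, so it must be epsilon.
(r3,c5): row 3 has {beta,gamma,delta,epsilon}; column 5 has {beta,gamma,delta,epsilon}, so it must be alpha.
(r4,c2): row 4 has {alpha,beta,gamma}; column 2 has {alpha,beta,gamma,delta}, so it must be epsilon.
(r4,c3): row 4 has {alpha,beta,gamma,epsilon}; column 3 has {alpha,gamma,epsilon}, so it must be delta.

gamma epsilon delta alpha beta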